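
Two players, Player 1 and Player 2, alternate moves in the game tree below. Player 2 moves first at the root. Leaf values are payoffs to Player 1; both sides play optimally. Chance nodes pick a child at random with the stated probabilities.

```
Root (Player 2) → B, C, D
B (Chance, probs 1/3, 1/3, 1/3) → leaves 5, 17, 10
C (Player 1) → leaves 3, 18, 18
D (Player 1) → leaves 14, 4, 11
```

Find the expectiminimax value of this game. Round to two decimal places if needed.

B (Chance): 1/3·5 + 1/3·17 + 1/3·10 = 10.67
C (Player 1): max(3, 18, 18) = 18
D (Player 1): max(14, 4, 11) = 14
Root (Player 2): min(10.67, 18, 14) = 10.67

10.67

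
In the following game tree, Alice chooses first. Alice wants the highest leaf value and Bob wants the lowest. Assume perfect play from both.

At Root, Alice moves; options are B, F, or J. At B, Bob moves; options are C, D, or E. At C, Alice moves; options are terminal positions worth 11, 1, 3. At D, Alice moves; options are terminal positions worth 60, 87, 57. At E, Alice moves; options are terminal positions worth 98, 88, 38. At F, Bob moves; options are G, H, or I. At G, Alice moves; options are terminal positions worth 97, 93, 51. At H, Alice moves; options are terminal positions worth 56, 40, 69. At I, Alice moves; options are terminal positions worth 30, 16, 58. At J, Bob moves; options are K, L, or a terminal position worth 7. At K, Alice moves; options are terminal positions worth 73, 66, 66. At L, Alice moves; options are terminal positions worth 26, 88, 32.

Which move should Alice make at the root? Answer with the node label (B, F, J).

F

C (Alice): max(11, 1, 3) = 11
D (Alice): max(60, 87, 57) = 87
E (Alice): max(98, 88, 38) = 98
B (Bob): min(11, 87, 98) = 11
G (Alice): max(97, 93, 51) = 97
H (Alice): max(56, 40, 69) = 69
I (Alice): max(30, 16, 58) = 58
F (Bob): min(97, 69, 58) = 58
K (Alice): max(73, 66, 66) = 73
L (Alice): max(26, 88, 32) = 88
J (Bob): min(73, 88, 7) = 7
Root (Alice): max(11, 58, 7) = 58
Alice picks the child with the highest value: F (value 58).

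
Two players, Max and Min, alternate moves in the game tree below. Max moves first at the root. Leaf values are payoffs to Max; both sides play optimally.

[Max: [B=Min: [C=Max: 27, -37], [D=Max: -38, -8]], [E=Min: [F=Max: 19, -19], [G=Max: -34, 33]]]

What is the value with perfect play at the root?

19

C (Max): max(27, -37) = 27
D (Max): max(-38, -8) = -8
B (Min): min(27, -8) = -8
F (Max): max(19, -19) = 19
G (Max): max(-34, 33) = 33
E (Min): min(19, 33) = 19
Root (Max): max(-8, 19) = 19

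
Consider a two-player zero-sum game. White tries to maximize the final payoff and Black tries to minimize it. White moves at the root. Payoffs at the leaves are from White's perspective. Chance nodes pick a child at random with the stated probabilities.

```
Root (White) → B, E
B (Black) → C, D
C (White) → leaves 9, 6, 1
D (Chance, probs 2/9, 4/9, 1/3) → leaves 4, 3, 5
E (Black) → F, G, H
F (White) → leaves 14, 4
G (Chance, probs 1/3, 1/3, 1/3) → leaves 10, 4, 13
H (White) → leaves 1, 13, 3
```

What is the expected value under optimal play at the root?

9

C (White): max(9, 6, 1) = 9
D (Chance): 2/9·4 + 4/9·3 + 1/3·5 = 3.89
B (Black): min(9, 3.89) = 3.89
F (White): max(14, 4) = 14
G (Chance): 1/3·10 + 1/3·4 + 1/3·13 = 9
H (White): max(1, 13, 3) = 13
E (Black): min(14, 9, 13) = 9
Root (White): max(3.89, 9) = 9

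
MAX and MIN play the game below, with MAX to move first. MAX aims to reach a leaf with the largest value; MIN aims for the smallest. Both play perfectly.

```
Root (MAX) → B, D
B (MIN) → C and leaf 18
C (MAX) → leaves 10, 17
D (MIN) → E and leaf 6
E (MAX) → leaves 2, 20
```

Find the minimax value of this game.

C (MAX): max(10, 17) = 17
B (MIN): min(17, 18) = 17
E (MAX): max(2, 20) = 20
D (MIN): min(20, 6) = 6
Root (MAX): max(17, 6) = 17

17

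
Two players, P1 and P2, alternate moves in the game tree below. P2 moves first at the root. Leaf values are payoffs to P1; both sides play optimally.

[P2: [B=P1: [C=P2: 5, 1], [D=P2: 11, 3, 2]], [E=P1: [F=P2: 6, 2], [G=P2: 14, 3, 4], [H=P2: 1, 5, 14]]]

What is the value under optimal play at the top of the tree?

C (P2): min(5, 1) = 1
D (P2): min(11, 3, 2) = 2
B (P1): max(1, 2) = 2
F (P2): min(6, 2) = 2
G (P2): min(14, 3, 4) = 3
H (P2): min(1, 5, 14) = 1
E (P1): max(2, 3, 1) = 3
Root (P2): min(2, 3) = 2

2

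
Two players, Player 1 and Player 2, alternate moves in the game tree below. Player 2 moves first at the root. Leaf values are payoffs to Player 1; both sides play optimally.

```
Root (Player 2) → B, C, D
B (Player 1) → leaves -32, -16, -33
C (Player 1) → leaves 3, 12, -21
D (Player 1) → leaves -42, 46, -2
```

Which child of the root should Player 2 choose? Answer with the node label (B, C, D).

B (Player 1): max(-32, -16, -33) = -16
C (Player 1): max(3, 12, -21) = 12
D (Player 1): max(-42, 46, -2) = 46
Root (Player 2): min(-16, 12, 46) = -16
Player 2 picks the child with the lowest value: B (value -16).

B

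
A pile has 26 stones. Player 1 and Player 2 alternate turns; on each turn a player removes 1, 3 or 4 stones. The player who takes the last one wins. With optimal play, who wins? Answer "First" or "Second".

First

Mark each pile size as W (mover wins) or L (mover loses):
i:   0  1  2  3  4  5  6  7  8  9 10 11 12 13 14 15 16 17 18 19 20 21 22 23 24 25 26
     L  W  L  W  W  W  W  L  W  L  W  W  W  W  L  W  L  W  W  W  W  L  W  L  W  W  W
Position 26 is W, so the first player wins.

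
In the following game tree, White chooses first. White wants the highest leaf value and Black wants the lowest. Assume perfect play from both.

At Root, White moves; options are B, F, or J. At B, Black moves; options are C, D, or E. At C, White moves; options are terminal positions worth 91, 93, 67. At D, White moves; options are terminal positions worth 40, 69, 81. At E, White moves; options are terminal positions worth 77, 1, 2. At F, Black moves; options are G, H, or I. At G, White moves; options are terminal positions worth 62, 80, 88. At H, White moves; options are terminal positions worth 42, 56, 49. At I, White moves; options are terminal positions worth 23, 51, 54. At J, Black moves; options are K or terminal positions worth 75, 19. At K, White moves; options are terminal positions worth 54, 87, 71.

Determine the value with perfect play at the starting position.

77

C (White): max(91, 93, 67) = 93
D (White): max(40, 69, 81) = 81
E (White): max(77, 1, 2) = 77
B (Black): min(93, 81, 77) = 77
G (White): max(62, 80, 88) = 88
H (White): max(42, 56, 49) = 56
I (White): max(23, 51, 54) = 54
F (Black): min(88, 56, 54) = 54
K (White): max(54, 87, 71) = 87
J (Black): min(87, 75, 19) = 19
Root (White): max(77, 54, 19) = 77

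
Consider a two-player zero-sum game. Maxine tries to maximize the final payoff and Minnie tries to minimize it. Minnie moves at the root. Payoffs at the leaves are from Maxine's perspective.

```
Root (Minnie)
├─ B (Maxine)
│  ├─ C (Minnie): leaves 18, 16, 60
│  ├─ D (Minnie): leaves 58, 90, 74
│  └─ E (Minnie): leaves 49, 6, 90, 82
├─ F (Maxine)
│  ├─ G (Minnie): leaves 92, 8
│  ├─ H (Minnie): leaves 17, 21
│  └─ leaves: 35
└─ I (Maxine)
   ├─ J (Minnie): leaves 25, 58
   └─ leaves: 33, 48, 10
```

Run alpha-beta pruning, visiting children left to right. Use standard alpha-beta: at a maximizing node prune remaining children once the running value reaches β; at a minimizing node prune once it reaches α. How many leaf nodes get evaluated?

16

C [α=-∞,β=+∞]: v=16
D [α=16,β=+∞]: v=58
E [α=58,β=+∞]: v=49 after child 1 ≤ α → α-cutoff, skip 3
B [α=-∞,β=+∞]: v=58
G [α=-∞,β=58]: v=8
H [α=8,β=58]: v=17
F [α=-∞,β=58]: v=35
J [α=-∞,β=35]: v=25
I [α=-∞,β=35]: v=48 after child 3 ≥ β → β-cutoff, skip 1
Root [α=-∞,β=+∞]: v=35
Leaves evaluated: 16 of 20.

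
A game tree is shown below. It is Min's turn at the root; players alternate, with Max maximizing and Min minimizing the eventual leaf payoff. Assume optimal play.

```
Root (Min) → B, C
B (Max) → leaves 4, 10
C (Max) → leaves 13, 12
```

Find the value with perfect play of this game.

10

B (Max): max(4, 10) = 10
C (Max): max(13, 12) = 13
Root (Min): min(10, 13) = 10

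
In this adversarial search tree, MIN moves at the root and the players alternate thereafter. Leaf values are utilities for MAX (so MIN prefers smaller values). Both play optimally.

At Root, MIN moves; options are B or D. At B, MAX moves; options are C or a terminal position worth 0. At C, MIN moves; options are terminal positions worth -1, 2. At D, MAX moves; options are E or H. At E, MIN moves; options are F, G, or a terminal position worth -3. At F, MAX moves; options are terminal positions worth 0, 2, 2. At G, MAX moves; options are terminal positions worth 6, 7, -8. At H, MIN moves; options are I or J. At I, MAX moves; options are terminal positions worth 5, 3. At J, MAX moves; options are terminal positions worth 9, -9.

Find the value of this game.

0

C (MIN): min(-1, 2) = -1
B (MAX): max(-1, 0) = 0
F (MAX): max(0, 2, 2) = 2
G (MAX): max(6, 7, -8) = 7
E (MIN): min(2, 7, -3) = -3
I (MAX): max(5, 3) = 5
J (MAX): max(9, -9) = 9
H (MIN): min(5, 9) = 5
D (MAX): max(-3, 5) = 5
Root (MIN): min(0, 5) = 0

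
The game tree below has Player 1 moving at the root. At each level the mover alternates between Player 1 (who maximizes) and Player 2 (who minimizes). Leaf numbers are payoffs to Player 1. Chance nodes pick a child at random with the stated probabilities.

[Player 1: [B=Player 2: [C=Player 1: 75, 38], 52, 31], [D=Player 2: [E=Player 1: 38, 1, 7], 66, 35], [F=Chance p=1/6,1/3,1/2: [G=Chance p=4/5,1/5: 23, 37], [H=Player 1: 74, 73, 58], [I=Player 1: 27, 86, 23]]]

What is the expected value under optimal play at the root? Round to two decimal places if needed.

71.97

C (Player 1): max(75, 38) = 75
B (Player 2): min(75, 52, 31) = 31
E (Player 1): max(38, 1, 7) = 38
D (Player 2): min(38, 66, 35) = 35
G (Chance): 4/5·23 + 1/5·37 = 25.8
H (Player 1): max(74, 73, 58) = 74
I (Player 1): max(27, 86, 23) = 86
F (Chance): 1/6·25.8 + 1/3·74 + 1/2·86 = 71.97
Root (Player 1): max(31, 35, 71.97) = 71.97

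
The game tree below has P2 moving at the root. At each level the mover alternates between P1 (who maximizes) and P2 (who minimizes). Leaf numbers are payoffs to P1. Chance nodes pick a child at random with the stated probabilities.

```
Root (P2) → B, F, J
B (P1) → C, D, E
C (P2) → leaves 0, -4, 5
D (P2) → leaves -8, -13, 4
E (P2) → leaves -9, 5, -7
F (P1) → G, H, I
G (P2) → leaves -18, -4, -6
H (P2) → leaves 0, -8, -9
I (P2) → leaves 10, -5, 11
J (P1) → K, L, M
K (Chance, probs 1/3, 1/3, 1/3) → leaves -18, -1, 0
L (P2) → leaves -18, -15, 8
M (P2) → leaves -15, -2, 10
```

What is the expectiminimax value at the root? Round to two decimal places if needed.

C (P2): min(0, -4, 5) = -4
D (P2): min(-8, -13, 4) = -13
E (P2): min(-9, 5, -7) = -9
B (P1): max(-4, -13, -9) = -4
G (P2): min(-18, -4, -6) = -18
H (P2): min(0, -8, -9) = -9
I (P2): min(10, -5, 11) = -5
F (P1): max(-18, -9, -5) = -5
K (Chance): 1/3·-18 + 1/3·-1 + 1/3·0 = -6.33
L (P2): min(-18, -15, 8) = -18
M (P2): min(-15, -2, 10) = -15
J (P1): max(-6.33, -18, -15) = -6.33
Root (P2): min(-4, -5, -6.33) = -6.33

-6.33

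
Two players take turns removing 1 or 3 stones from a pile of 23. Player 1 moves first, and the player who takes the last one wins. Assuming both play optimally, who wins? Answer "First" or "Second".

First

W/L table (W = player to move can force a win):
i:   0  1  2  3  4  5  6  7  8  9 10 11 12 13 14 15 16 17 18 19 20 21 22 23
     L  W  L  W  L  W  L  W  L  W  L  W  L  W  L  W  L  W  L  W  L  W  L  W
Position 23 is W, so the first player wins.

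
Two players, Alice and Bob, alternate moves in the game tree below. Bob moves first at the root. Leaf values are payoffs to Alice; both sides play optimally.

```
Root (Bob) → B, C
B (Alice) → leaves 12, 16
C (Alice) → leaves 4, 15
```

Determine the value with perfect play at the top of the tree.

15

B (Alice): max(12, 16) = 16
C (Alice): max(4, 15) = 15
Root (Bob): min(16, 15) = 15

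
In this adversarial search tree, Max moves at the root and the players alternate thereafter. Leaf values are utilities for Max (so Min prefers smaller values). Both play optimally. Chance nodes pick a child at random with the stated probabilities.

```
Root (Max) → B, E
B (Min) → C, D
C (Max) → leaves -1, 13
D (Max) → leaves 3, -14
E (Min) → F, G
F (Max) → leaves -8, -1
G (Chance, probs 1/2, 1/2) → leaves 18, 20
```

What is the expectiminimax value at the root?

C (Max): max(-1, 13) = 13
D (Max): max(3, -14) = 3
B (Min): min(13, 3) = 3
F (Max): max(-8, -1) = -1
G (Chance): 1/2·18 + 1/2·20 = 19
E (Min): min(-1, 19) = -1
Root (Max): max(3, -1) = 3

3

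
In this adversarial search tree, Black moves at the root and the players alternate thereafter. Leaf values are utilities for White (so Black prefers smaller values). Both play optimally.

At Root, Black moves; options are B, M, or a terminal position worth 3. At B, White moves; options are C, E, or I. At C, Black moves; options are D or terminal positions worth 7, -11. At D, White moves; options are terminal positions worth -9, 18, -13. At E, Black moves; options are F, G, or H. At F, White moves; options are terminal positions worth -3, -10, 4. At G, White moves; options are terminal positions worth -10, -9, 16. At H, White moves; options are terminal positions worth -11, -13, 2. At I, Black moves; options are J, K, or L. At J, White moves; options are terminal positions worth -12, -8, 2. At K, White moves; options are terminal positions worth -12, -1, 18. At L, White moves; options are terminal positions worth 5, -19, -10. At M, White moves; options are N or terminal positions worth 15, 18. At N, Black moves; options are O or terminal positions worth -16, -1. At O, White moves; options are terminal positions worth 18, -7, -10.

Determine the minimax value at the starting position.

2

D (White): max(-9, 18, -13) = 18
C (Black): min(18, 7, -11) = -11
F (White): max(-3, -10, 4) = 4
G (White): max(-10, -9, 16) = 16
H (White): max(-11, -13, 2) = 2
E (Black): min(4, 16, 2) = 2
J (White): max(-12, -8, 2) = 2
K (White): max(-12, -1, 18) = 18
L (White): max(5, -19, -10) = 5
I (Black): min(2, 18, 5) = 2
B (White): max(-11, 2, 2) = 2
O (White): max(18, -7, -10) = 18
N (Black): min(18, -16, -1) = -16
M (White): max(-16, 15, 18) = 18
Root (Black): min(2, 18, 3) = 2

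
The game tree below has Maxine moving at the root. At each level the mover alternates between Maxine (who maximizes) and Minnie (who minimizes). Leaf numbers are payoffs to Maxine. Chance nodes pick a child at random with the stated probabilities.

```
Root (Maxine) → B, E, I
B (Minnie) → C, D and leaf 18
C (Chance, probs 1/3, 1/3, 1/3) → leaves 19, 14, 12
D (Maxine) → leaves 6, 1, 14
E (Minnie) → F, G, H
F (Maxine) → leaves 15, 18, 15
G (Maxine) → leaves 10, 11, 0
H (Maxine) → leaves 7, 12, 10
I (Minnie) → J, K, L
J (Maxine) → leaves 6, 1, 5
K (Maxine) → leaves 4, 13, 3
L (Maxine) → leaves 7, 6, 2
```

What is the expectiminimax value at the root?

14

C (Chance): 1/3·19 + 1/3·14 + 1/3·12 = 15
D (Maxine): max(6, 1, 14) = 14
B (Minnie): min(15, 14, 18) = 14
F (Maxine): max(15, 18, 15) = 18
G (Maxine): max(10, 11, 0) = 11
H (Maxine): max(7, 12, 10) = 12
E (Minnie): min(18, 11, 12) = 11
J (Maxine): max(6, 1, 5) = 6
K (Maxine): max(4, 13, 3) = 13
L (Maxine): max(7, 6, 2) = 7
I (Minnie): min(6, 13, 7) = 6
Root (Maxine): max(14, 11, 6) = 14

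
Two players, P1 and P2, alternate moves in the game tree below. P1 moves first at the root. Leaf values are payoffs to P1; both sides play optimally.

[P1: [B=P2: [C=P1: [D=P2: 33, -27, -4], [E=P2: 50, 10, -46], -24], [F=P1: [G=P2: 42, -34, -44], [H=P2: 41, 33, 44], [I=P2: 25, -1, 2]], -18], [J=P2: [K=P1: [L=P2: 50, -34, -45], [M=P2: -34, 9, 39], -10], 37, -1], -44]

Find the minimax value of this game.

D (P2): min(33, -27, -4) = -27
E (P2): min(50, 10, -46) = -46
C (P1): max(-27, -46, -24) = -24
G (P2): min(42, -34, -44) = -44
H (P2): min(41, 33, 44) = 33
I (P2): min(25, -1, 2) = -1
F (P1): max(-44, 33, -1) = 33
B (P2): min(-24, 33, -18) = -24
L (P2): min(50, -34, -45) = -45
M (P2): min(-34, 9, 39) = -34
K (P1): max(-45, -34, -10) = -10
J (P2): min(-10, 37, -1) = -10
Root (P1): max(-24, -10, -44) = -10

-10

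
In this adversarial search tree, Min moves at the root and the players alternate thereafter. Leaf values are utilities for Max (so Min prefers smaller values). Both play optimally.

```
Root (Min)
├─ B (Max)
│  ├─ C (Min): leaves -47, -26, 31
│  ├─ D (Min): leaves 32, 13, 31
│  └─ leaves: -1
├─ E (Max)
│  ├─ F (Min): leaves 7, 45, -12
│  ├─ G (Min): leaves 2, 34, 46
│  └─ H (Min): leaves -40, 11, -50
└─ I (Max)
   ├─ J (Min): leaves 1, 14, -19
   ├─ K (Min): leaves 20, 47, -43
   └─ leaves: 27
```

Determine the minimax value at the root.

C (Min): min(-47, -26, 31) = -47
D (Min): min(32, 13, 31) = 13
B (Max): max(-47, 13, -1) = 13
F (Min): min(7, 45, -12) = -12
G (Min): min(2, 34, 46) = 2
H (Min): min(-40, 11, -50) = -50
E (Max): max(-12, 2, -50) = 2
J (Min): min(1, 14, -19) = -19
K (Min): min(20, 47, -43) = -43
I (Max): max(-19, -43, 27) = 27
Root (Min): min(13, 2, 27) = 2

2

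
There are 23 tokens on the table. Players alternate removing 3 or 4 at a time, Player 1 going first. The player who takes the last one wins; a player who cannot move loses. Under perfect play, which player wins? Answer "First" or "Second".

Compute winning (W) and losing (L) positions by backward induction:
i:   0  1  2  3  4  5  6  7  8  9 10 11 12 13 14 15 16 17 18 19 20 21 22 23
     L  L  L  W  W  W  W  L  L  L  W  W  W  W  L  L  L  W  W  W  W  L  L  L
Position 23 is L, so the second player wins.

Second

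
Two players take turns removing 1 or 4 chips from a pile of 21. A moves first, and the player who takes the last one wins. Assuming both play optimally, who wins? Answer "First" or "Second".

Mark each pile size as W (mover wins) or L (mover loses):
i:   0  1  2  3  4  5  6  7  8  9 10 11 12 13 14 15 16 17 18 19 20 21
     L  W  L  W  W  L  W  L  W  W  L  W  L  W  W  L  W  L  W  W  L  W
Position 21 is W, so the first player wins.

First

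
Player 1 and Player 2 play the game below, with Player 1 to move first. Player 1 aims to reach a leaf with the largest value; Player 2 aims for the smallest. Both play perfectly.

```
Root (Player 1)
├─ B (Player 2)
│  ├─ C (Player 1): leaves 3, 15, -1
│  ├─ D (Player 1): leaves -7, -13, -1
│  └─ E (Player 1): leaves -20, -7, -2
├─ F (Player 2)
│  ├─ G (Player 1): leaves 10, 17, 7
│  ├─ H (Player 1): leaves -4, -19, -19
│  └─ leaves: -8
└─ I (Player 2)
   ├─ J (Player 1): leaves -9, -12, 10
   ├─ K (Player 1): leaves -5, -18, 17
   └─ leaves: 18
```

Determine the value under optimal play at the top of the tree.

C (Player 1): max(3, 15, -1) = 15
D (Player 1): max(-7, -13, -1) = -1
E (Player 1): max(-20, -7, -2) = -2
B (Player 2): min(15, -1, -2) = -2
G (Player 1): max(10, 17, 7) = 17
H (Player 1): max(-4, -19, -19) = -4
F (Player 2): min(17, -4, -8) = -8
J (Player 1): max(-9, -12, 10) = 10
K (Player 1): max(-5, -18, 17) = 17
I (Player 2): min(10, 17, 18) = 10
Root (Player 1): max(-2, -8, 10) = 10

10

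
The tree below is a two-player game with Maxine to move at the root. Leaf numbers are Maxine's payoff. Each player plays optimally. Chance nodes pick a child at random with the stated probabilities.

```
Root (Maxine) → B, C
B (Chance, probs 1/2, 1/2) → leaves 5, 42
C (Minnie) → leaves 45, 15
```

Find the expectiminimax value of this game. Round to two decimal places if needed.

23.5

B (Chance): 1/2·5 + 1/2·42 = 23.5
C (Minnie): min(45, 15) = 15
Root (Maxine): max(23.5, 15) = 23.5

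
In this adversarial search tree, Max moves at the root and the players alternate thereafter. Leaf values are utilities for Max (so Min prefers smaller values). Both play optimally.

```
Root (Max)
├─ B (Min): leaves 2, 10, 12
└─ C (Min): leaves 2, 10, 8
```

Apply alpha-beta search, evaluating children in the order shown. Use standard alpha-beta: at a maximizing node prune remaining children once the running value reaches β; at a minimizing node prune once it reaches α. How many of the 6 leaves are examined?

4

B [α=-∞,β=+∞]: v=2
C [α=2,β=+∞]: v=2 after child 1 ≤ α → α-cutoff, skip 2
Root [α=-∞,β=+∞]: v=2
Leaves evaluated: 4 of 6.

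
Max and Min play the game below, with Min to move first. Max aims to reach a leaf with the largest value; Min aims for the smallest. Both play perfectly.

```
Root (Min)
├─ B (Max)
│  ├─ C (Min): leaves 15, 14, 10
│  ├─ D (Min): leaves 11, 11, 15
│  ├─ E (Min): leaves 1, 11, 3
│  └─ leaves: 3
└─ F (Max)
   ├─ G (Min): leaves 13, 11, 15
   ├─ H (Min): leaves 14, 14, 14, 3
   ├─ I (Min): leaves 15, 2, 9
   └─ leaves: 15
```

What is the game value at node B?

C: min(15, 14, 10) = 10
D: min(11, 11, 15) = 11
E: min(1, 11, 3) = 1
B: max(10, 11, 1, 3) = 11

11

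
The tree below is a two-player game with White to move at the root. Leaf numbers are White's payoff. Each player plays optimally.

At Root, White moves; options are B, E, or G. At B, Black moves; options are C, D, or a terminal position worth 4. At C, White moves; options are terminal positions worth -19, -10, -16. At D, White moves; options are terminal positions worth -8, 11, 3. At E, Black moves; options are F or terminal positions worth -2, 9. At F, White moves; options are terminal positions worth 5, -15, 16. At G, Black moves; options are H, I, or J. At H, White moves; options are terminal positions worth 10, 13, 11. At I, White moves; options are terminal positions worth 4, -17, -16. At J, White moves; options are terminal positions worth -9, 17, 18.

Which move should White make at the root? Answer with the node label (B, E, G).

G

C (White): max(-19, -10, -16) = -10
D (White): max(-8, 11, 3) = 11
B (Black): min(-10, 11, 4) = -10
F (White): max(5, -15, 16) = 16
E (Black): min(16, -2, 9) = -2
H (White): max(10, 13, 11) = 13
I (White): max(4, -17, -16) = 4
J (White): max(-9, 17, 18) = 18
G (Black): min(13, 4, 18) = 4
Root (White): max(-10, -2, 4) = 4
White picks the child with the highest value: G (value 4).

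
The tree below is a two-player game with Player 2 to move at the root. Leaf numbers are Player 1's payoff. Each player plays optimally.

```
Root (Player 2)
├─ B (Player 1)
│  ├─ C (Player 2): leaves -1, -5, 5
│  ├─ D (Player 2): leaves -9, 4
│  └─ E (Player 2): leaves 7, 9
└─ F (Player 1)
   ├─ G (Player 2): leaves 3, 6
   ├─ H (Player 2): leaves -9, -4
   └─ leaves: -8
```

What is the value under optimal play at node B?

C: min(-1, -5, 5) = -5
D: min(-9, 4) = -9
E: min(7, 9) = 7
B: max(-5, -9, 7) = 7

7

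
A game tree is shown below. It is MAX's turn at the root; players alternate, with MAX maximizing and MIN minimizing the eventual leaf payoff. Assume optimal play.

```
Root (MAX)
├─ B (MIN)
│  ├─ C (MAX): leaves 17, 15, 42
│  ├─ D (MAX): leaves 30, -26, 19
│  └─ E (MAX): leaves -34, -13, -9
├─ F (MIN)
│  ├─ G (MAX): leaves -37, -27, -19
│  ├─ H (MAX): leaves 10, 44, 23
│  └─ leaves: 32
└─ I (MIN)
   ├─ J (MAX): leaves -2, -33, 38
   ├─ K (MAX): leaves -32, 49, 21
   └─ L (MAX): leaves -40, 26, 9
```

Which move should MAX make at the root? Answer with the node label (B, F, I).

I

C (MAX): max(17, 15, 42) = 42
D (MAX): max(30, -26, 19) = 30
E (MAX): max(-34, -13, -9) = -9
B (MIN): min(42, 30, -9) = -9
G (MAX): max(-37, -27, -19) = -19
H (MAX): max(10, 44, 23) = 44
F (MIN): min(-19, 44, 32) = -19
J (MAX): max(-2, -33, 38) = 38
K (MAX): max(-32, 49, 21) = 49
L (MAX): max(-40, 26, 9) = 26
I (MIN): min(38, 49, 26) = 26
Root (MAX): max(-9, -19, 26) = 26
MAX picks the child with the highest value: I (value 26).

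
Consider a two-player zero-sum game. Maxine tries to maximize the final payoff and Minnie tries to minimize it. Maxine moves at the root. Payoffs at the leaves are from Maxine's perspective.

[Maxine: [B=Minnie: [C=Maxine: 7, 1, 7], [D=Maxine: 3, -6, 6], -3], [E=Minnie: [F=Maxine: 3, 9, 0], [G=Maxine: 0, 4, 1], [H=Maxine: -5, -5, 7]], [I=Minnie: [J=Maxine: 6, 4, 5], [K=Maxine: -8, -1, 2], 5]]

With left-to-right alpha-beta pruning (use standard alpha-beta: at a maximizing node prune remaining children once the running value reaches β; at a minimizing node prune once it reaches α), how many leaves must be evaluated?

22

C [α=-∞,β=+∞]: v=7
D [α=-∞,β=7]: v=6
B [α=-∞,β=+∞]: v=-3
F [α=-3,β=+∞]: v=9
G [α=-3,β=9]: v=4
H [α=-3,β=4]: v=7
E [α=-3,β=+∞]: v=4
J [α=4,β=+∞]: v=6
K [α=4,β=6]: v=2
I [α=4,β=+∞]: v=2 after child 2 ≤ α → α-cutoff, skip 1
Root [α=-∞,β=+∞]: v=4
Leaves evaluated: 22 of 23.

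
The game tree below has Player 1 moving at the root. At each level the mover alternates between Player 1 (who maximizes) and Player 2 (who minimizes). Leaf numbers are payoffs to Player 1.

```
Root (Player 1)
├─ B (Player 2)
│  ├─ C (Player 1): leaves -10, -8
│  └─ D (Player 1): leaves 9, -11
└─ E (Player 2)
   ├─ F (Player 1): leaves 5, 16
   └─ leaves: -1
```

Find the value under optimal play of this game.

C (Player 1): max(-10, -8) = -8
D (Player 1): max(9, -11) = 9
B (Player 2): min(-8, 9) = -8
F (Player 1): max(5, 16) = 16
E (Player 2): min(16, -1) = -1
Root (Player 1): max(-8, -1) = -1

-1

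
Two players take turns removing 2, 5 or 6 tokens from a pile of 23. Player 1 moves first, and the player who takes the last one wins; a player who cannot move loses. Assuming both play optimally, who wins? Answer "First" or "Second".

Second

Compute winning (W) and losing (L) positions by backward induction:
i:   0  1  2  3  4  5  6  7  8  9 10 11 12 13 14 15 16 17 18 19 20 21 22 23
     L  L  W  W  L  W  W  W  L  W  W  L  L  W  W  L  W  W  W  L  W  W  L  L
Position 23 is L, so the second player wins.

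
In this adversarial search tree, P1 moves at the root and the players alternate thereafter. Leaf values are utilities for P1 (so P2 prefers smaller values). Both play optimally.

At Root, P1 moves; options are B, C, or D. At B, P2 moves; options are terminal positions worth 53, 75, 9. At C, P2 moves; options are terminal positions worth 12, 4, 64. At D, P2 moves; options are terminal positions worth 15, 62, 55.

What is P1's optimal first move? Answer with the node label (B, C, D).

D

B (P2): min(53, 75, 9) = 9
C (P2): min(12, 4, 64) = 4
D (P2): min(15, 62, 55) = 15
Root (P1): max(9, 4, 15) = 15
P1 picks the child with the highest value: D (value 15).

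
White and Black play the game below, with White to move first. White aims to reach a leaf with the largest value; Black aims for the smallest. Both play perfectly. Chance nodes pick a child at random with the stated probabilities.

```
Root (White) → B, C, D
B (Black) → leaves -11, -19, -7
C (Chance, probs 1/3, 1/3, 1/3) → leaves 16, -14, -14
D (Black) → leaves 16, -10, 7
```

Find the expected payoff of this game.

-4

B (Black): min(-11, -19, -7) = -19
C (Chance): 1/3·16 + 1/3·-14 + 1/3·-14 = -4
D (Black): min(16, -10, 7) = -10
Root (White): max(-19, -4, -10) = -4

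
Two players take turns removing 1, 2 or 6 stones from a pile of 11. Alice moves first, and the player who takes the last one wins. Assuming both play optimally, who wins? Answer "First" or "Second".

First

W/L table (W = player to move can force a win):
i:   0  1  2  3  4  5  6  7  8  9 10 11
     L  W  W  L  W  W  W  L  W  W  L  W
Position 11 is W, so the first player wins.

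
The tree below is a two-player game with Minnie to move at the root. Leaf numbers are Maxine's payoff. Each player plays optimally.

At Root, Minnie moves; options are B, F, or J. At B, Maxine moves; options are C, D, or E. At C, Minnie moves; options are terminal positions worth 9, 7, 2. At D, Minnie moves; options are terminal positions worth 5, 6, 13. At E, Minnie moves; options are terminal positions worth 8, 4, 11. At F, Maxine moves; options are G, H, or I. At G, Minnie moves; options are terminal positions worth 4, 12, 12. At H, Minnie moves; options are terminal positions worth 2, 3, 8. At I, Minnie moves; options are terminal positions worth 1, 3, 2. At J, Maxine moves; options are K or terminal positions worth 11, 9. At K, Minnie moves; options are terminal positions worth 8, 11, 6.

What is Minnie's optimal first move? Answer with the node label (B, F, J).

F

C (Minnie): min(9, 7, 2) = 2
D (Minnie): min(5, 6, 13) = 5
E (Minnie): min(8, 4, 11) = 4
B (Maxine): max(2, 5, 4) = 5
G (Minnie): min(4, 12, 12) = 4
H (Minnie): min(2, 3, 8) = 2
I (Minnie): min(1, 3, 2) = 1
F (Maxine): max(4, 2, 1) = 4
K (Minnie): min(8, 11, 6) = 6
J (Maxine): max(6, 11, 9) = 11
Root (Minnie): min(5, 4, 11) = 4
Minnie picks the child with the lowest value: F (value 4).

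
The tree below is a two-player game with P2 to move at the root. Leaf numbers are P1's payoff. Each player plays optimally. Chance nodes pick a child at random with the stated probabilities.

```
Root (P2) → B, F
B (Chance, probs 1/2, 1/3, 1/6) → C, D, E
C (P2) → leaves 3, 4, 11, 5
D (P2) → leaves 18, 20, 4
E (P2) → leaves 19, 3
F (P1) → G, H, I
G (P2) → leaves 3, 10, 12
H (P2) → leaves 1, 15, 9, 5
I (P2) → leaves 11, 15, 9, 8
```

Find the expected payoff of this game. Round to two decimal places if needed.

3.33

C (P2): min(3, 4, 11, 5) = 3
D (P2): min(18, 20, 4) = 4
E (P2): min(19, 3) = 3
B (Chance): 1/2·3 + 1/3·4 + 1/6·3 = 3.33
G (P2): min(3, 10, 12) = 3
H (P2): min(1, 15, 9, 5) = 1
I (P2): min(11, 15, 9, 8) = 8
F (P1): max(3, 1, 8) = 8
Root (P2): min(3.33, 8) = 3.33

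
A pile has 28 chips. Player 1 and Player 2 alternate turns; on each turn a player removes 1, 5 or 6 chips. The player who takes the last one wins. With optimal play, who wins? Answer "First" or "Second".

First

W/L table (W = player to move can force a win):
i:   0  1  2  3  4  5  6  7  8  9 10 11 12 13 14 15 16 17 18 19 20 21 22 23 24 25 26 27 28
     L  W  L  W  L  W  W  W  W  W  W  L  W  L  W  L  W  W  W  W  W  W  L  W  L  W  L  W  W
Position 28 is W, so the first player wins.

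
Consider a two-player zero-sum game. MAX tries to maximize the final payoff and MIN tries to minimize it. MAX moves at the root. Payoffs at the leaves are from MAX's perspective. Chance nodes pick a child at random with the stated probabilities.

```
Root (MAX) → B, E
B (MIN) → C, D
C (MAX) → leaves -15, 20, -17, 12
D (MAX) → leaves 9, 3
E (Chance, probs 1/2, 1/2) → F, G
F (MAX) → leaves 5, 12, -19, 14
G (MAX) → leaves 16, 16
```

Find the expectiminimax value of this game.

15

C (MAX): max(-15, 20, -17, 12) = 20
D (MAX): max(9, 3) = 9
B (MIN): min(20, 9) = 9
F (MAX): max(5, 12, -19, 14) = 14
G (MAX): max(16, 16) = 16
E (Chance): 1/2·14 + 1/2·16 = 15
Root (MAX): max(9, 15) = 15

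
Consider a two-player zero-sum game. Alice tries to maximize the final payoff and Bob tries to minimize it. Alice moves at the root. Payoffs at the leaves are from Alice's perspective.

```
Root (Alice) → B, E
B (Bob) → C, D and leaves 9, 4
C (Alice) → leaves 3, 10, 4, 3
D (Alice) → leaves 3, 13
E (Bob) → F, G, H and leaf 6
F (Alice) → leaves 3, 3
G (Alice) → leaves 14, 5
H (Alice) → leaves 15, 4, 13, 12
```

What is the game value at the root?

4

C (Alice): max(3, 10, 4, 3) = 10
D (Alice): max(3, 13) = 13
B (Bob): min(10, 13, 9, 4) = 4
F (Alice): max(3, 3) = 3
G (Alice): max(14, 5) = 14
H (Alice): max(15, 4, 13, 12) = 15
E (Bob): min(3, 14, 15, 6) = 3
Root (Alice): max(4, 3) = 4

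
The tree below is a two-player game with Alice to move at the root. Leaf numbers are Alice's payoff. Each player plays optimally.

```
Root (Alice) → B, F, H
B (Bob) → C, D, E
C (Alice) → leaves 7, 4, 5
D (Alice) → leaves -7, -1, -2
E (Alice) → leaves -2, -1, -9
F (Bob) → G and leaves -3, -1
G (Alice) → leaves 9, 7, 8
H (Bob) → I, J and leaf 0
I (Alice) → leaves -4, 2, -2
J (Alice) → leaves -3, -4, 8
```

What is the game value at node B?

C: max(7, 4, 5) = 7
D: max(-7, -1, -2) = -1
E: max(-2, -1, -9) = -1
B: min(7, -1, -1) = -1

-1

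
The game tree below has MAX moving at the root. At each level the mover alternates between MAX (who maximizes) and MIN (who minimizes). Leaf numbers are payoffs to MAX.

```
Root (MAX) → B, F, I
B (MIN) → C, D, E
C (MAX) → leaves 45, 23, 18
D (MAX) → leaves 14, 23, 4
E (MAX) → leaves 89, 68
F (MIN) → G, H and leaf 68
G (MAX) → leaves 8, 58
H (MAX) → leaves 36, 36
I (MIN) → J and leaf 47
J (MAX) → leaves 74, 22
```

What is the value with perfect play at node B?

C: max(45, 23, 18) = 45
D: max(14, 23, 4) = 23
E: max(89, 68) = 89
B: min(45, 23, 89) = 23

23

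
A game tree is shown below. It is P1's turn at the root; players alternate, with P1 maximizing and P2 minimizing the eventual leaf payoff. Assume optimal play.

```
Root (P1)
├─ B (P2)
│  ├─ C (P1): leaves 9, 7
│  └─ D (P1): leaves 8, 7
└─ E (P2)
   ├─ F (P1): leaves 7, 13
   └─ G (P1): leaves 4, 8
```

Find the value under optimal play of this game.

8

C (P1): max(9, 7) = 9
D (P1): max(8, 7) = 8
B (P2): min(9, 8) = 8
F (P1): max(7, 13) = 13
G (P1): max(4, 8) = 8
E (P2): min(13, 8) = 8
Root (P1): max(8, 8) = 8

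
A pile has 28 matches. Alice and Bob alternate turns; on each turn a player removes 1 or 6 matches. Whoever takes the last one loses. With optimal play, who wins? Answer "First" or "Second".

Positions where the player to move wins (W) vs loses (L):
i:   0  1  2  3  4  5  6  7  8  9 10 11 12 13 14 15 16 17 18 19 20 21 22 23 24 25 26 27 28
     W  L  W  L  W  L  W  W  L  W  L  W  L  W  W  L  W  L  W  L  W  W  L  W  L  W  L  W  W
Position 28 is W, so the first player wins.

First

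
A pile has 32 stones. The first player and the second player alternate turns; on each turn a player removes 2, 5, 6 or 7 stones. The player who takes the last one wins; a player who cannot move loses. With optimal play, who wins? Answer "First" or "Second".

i:   0  1  2  3  4  5  6  7  8  9 10 11 12 13 14 15 16 17 18 19 20 21 22 23 24 25 26 27 28 29 30 31 32
     L  L  W  W  L  W  W  W  W  W  W  W  L  L  W  W  L  W  W  W  W  W  W  W  L  L  W  W  L  W  W  W  W
Position 32 is W, so the first player wins.

First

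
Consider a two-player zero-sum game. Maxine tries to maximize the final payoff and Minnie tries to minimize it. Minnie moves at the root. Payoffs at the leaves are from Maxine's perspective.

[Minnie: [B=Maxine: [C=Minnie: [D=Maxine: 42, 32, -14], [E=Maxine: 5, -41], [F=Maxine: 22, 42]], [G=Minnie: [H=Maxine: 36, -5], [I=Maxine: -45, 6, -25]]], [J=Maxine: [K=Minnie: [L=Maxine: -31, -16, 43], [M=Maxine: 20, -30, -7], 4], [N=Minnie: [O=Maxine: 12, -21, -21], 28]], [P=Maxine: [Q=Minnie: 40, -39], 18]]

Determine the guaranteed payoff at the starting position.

6

D (Maxine): max(42, 32, -14) = 42
E (Maxine): max(5, -41) = 5
F (Maxine): max(22, 42) = 42
C (Minnie): min(42, 5, 42) = 5
H (Maxine): max(36, -5) = 36
I (Maxine): max(-45, 6, -25) = 6
G (Minnie): min(36, 6) = 6
B (Maxine): max(5, 6) = 6
L (Maxine): max(-31, -16, 43) = 43
M (Maxine): max(20, -30, -7) = 20
K (Minnie): min(43, 20, 4) = 4
O (Maxine): max(12, -21, -21) = 12
N (Minnie): min(12, 28) = 12
J (Maxine): max(4, 12) = 12
Q (Minnie): min(40, -39) = -39
P (Maxine): max(-39, 18) = 18
Root (Minnie): min(6, 12, 18) = 6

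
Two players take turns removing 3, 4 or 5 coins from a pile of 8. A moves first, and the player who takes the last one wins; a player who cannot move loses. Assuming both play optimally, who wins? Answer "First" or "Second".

Second

Mark each pile size as W (mover wins) or L (mover loses):
i:   0  1  2  3  4  5  6  7  8
     L  L  L  W  W  W  W  W  L
Position 8 is L, so the second player wins.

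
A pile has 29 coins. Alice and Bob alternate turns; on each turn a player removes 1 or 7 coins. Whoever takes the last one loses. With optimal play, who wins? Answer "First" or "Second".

Second

i:   0  1  2  3  4  5  6  7  8  9 10 11 12 13 14 15 16 17 18 19 20 21 22 23 24 25 26 27 28 29
     W  L  W  L  W  L  W  L  W  L  W  L  W  L  W  L  W  L  W  L  W  L  W  L  W  L  W  L  W  L
Position 29 is L, so the second player wins.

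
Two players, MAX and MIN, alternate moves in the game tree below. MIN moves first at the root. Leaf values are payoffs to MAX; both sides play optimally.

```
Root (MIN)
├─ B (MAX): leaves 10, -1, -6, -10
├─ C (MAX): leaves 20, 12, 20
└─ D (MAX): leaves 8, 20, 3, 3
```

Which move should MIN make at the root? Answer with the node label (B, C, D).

B

B (MAX): max(10, -1, -6, -10) = 10
C (MAX): max(20, 12, 20) = 20
D (MAX): max(8, 20, 3, 3) = 20
Root (MIN): min(10, 20, 20) = 10
MIN picks the child with the lowest value: B (value 10).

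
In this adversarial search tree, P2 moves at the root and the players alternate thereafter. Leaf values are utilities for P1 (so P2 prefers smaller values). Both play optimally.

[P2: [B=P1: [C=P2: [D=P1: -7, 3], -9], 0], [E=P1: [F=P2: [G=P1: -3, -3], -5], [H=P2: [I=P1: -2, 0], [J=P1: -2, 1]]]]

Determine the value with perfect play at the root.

0

D (P1): max(-7, 3) = 3
C (P2): min(3, -9) = -9
B (P1): max(-9, 0) = 0
G (P1): max(-3, -3) = -3
F (P2): min(-3, -5) = -5
I (P1): max(-2, 0) = 0
J (P1): max(-2, 1) = 1
H (P2): min(0, 1) = 0
E (P1): max(-5, 0) = 0
Root (P2): min(0, 0) = 0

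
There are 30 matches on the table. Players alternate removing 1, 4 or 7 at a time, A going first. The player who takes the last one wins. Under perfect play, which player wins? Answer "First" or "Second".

W/L table (W = player to move can force a win):
i:   0  1  2  3  4  5  6  7  8  9 10 11 12 13 14 15 16 17 18 19 20 21 22 23 24 25 26 27 28 29 30
     L  W  L  W  W  L  W  W  L  W  L  W  W  L  W  W  L  W  L  W  W  L  W  W  L  W  L  W  W  L  W
Position 30 is W, so the first player wins.

First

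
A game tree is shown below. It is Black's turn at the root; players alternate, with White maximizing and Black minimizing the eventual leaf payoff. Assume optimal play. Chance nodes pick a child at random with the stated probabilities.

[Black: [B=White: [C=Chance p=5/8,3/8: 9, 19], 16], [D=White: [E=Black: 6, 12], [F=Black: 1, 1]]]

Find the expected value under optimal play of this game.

6

C (Chance): 5/8·9 + 3/8·19 = 12.75
B (White): max(12.75, 16) = 16
E (Black): min(6, 12) = 6
F (Black): min(1, 1) = 1
D (White): max(6, 1) = 6
Root (Black): min(16, 6) = 6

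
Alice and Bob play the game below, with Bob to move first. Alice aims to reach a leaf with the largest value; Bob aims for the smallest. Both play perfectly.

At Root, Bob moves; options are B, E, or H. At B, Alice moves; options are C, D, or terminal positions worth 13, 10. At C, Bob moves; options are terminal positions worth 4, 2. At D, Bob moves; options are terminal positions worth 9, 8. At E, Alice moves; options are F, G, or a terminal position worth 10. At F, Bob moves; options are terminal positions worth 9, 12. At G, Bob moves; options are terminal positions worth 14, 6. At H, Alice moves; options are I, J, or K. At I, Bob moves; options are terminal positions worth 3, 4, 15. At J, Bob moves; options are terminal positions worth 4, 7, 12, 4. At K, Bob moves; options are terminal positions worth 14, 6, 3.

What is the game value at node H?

I: min(3, 4, 15) = 3
J: min(4, 7, 12, 4) = 4
K: min(14, 6, 3) = 3
H: max(3, 4, 3) = 4

4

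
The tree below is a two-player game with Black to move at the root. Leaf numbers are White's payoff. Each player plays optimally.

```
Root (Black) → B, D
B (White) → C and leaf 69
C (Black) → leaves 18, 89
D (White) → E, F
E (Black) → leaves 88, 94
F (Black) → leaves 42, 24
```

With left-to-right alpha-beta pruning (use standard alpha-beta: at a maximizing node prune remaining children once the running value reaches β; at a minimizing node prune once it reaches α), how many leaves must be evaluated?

C [α=-∞,β=+∞]: v=18
B [α=-∞,β=+∞]: v=69
E [α=-∞,β=69]: v=88
D [α=-∞,β=69]: v=88 after child 1 ≥ β → β-cutoff, skip 1
Root [α=-∞,β=+∞]: v=69
Leaves evaluated: 5 of 7.

5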